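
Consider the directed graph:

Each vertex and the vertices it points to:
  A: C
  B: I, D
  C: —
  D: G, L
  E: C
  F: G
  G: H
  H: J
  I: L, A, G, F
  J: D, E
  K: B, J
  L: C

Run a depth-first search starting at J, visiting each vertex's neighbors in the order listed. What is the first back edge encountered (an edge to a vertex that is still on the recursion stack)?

DFS from J (visiting each vertex's neighbors in the order listed); mark gray on enter, black on exit:
J gray
  D gray
    G gray
      H gray
        H→J: J is gray → back edge
First back edge: H → J.

H->J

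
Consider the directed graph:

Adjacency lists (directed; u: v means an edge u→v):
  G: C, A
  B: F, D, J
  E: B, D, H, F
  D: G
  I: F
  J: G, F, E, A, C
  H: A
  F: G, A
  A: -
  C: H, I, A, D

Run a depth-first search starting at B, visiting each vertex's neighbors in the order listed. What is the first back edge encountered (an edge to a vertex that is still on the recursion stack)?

I->F

DFS from B (visiting each vertex's neighbors in the order listed); mark gray on enter, black on exit:
B gray
  F gray
    G gray
      C gray
        H gray
          A gray
          A black
        H black
        I gray
          I→F: F is gray → back edge
First back edge: I → F.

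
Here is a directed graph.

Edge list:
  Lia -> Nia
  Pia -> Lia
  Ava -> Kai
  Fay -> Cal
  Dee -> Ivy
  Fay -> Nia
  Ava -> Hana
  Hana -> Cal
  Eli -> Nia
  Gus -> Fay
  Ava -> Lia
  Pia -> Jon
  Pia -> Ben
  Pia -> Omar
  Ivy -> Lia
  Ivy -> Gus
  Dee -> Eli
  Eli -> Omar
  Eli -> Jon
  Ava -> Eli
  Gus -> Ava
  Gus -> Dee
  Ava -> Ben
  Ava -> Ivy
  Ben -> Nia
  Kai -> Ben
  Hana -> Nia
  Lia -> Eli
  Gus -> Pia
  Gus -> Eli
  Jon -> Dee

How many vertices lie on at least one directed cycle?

8

A vertex is on a directed cycle iff it belongs to a strongly connected component of size ≥ 2 (or has a self-loop).
The vertices on cycles are {Ava, Dee, Eli, Gus, Ivy, Jon, Lia, Pia} — 8 in total.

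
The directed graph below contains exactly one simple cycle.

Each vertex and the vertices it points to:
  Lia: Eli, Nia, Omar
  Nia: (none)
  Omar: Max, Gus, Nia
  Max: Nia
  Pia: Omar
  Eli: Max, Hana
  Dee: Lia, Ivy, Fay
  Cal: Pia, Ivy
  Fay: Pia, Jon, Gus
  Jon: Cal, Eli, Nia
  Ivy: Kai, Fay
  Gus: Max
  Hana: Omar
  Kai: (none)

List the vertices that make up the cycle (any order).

DFS with gray/black marking from Ivy:
Ivy gray
  Kai gray
  Kai black
  Fay gray
    Pia gray
      Omar gray
        Max gray
          Nia gray
          Nia black
        Max black
        Gus gray
          Gus→Max: Max black — skip
        Gus black
        Omar→Nia: Nia black — skip
      Omar black
    Pia black
    Jon gray
      Cal gray
        Cal→Pia: Pia black — skip
        Cal→Ivy: Ivy is gray → back edge
Back edge closes the cycle Ivy → Fay → Jon → Cal → Ivy; its vertices are {Cal, Fay, Ivy, Jon}.

Cal, Fay, Ivy, Jon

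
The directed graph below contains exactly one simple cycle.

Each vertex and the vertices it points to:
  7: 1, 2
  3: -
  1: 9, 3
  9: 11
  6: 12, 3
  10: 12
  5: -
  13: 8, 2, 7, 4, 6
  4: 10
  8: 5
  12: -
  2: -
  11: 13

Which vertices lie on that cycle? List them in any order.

1, 7, 9, 11, 13

DFS with gray/black marking from 9:
9 gray
  11 gray
    13 gray
      8 gray
        5 gray
        5 black
      8 black
      2 gray
      2 black
      7 gray
        1 gray
          1→9: 9 is gray → back edge
Back edge closes the cycle 9 → 11 → 13 → 7 → 1 → 9; its vertices are {1, 7, 9, 11, 13}.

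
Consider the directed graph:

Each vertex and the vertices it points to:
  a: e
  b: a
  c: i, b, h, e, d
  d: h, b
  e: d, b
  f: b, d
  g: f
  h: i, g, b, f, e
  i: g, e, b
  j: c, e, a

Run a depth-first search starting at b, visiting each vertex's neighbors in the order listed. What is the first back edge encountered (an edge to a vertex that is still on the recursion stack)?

f→b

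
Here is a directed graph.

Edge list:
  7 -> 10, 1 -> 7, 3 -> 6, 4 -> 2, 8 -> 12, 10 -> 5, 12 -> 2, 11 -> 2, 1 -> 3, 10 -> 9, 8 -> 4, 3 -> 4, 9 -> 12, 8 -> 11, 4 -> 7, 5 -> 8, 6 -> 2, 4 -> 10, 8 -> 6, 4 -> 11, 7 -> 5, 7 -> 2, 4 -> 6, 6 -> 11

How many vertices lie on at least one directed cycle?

5

A vertex is on a directed cycle iff it belongs to a strongly connected component of size ≥ 2 (or has a self-loop).
The vertices on cycles are {4, 5, 7, 8, 10} — 5 in total.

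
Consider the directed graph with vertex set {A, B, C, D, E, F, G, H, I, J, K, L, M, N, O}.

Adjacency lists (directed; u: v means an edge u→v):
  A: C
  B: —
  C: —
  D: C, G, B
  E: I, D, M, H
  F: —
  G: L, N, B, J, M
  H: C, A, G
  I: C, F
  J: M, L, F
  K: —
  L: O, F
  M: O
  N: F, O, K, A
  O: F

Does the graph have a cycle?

DFS with white/gray/black marking, starting from D:
D gray
  C gray
  C black
  G gray
    L gray
      O gray
        F gray
        F black
      O black
      L→F: F black — skip
    L black
    N gray
      N→F: F black — skip
      N→O: O black — skip
      K gray
      K black
      A gray
        A→C: C black — skip
      A black
    N black
    B gray
    B black
    J gray
      M gray
        M→O: O black — skip
      M black
      J→L: L black — skip
      J→F: F black — skip
    J black
    G→M: M black — skip
  G black
  D→B: B black — skip
D black
E gray
  I gray
    I→C: C black — skip
    I→F: F black — skip
  I black
  E→D: D black — skip
  E→M: M black — skip
  H gray
    H→C: C black — skip
    H→A: A black — skip
    H→G: G black — skip
  H black
E black
Every edge goes to a white or black vertex — no back edge, so the graph is acyclic.

No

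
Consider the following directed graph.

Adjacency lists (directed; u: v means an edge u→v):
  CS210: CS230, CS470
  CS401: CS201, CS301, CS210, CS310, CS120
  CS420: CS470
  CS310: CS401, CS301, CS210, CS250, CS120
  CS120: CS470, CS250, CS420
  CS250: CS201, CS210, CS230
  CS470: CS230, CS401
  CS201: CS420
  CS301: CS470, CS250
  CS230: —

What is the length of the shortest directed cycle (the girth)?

2

For each vertex v, BFS finds the shortest path from v back to v.
The shortest such closed walk is CS310 → CS401 → CS310, length 2.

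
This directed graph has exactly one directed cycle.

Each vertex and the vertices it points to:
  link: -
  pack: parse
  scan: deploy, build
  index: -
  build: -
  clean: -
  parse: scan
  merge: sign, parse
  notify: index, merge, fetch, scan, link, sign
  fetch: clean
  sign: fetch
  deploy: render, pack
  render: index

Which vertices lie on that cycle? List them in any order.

pack, scan, parse, deploy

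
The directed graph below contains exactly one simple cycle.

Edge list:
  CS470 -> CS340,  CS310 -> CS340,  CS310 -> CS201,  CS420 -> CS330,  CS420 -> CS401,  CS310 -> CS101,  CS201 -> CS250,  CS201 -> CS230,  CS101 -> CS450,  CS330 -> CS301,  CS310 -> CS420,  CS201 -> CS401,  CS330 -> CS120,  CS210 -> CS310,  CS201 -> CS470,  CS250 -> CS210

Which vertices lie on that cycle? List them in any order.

CS201, CS210, CS250, CS310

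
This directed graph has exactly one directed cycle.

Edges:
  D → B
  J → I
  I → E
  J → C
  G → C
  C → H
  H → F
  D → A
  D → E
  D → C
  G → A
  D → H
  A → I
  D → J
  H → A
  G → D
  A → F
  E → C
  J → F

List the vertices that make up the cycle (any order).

DFS with gray/black marking from H:
H gray
  A gray
    F gray
    F black
    I gray
      E gray
        C gray
          C→H: H is gray → back edge
Back edge closes the cycle H → A → I → E → C → H; its vertices are {A, C, E, H, I}.

A, C, E, H, I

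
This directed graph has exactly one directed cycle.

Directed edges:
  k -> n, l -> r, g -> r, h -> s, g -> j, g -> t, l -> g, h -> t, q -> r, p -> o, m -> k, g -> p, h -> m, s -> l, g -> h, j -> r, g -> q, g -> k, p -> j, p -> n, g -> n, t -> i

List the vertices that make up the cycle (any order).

g, h, l, s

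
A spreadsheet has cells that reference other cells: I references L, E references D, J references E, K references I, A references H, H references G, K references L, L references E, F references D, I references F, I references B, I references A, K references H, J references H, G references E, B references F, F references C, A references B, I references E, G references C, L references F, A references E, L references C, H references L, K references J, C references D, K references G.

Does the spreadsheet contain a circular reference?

DFS with white/gray/black marking, starting from F:
F gray
  C gray
    D gray
    D black
  C black
  F→D: D black — skip
F black
A gray
  H gray
    L gray
      L→C: C black — skip
      E gray
        E→D: D black — skip
      E black
      L→F: F black — skip
    L black
    G gray
      G→E: E black — skip
      G→C: C black — skip
    G black
  H black
  B gray
    B→F: F black — skip
  B black
  A→E: E black — skip
A black
I gray
  I→B: B black — skip
  I→F: F black — skip
  I→A: A black — skip
  I→L: L black — skip
  I→E: E black — skip
I black
J gray
  J→E: E black — skip
  J→H: H black — skip
J black
K gray
  K→I: I black — skip
  K→H: H black — skip
  K→J: J black — skip
  K→G: G black — skip
  K→L: L black — skip
K black
Every edge goes to a white or black vertex — no back edge, so the graph is acyclic.

No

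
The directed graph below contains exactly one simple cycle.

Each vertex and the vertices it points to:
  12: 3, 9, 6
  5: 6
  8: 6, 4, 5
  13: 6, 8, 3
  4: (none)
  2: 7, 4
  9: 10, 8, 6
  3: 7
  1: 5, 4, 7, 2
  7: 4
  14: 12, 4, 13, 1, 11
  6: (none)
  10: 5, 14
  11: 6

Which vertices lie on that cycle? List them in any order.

9, 10, 12, 14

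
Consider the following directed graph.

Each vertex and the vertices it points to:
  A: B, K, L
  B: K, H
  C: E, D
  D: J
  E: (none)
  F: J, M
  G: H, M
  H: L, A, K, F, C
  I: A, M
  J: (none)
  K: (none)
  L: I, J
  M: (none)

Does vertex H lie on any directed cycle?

Yes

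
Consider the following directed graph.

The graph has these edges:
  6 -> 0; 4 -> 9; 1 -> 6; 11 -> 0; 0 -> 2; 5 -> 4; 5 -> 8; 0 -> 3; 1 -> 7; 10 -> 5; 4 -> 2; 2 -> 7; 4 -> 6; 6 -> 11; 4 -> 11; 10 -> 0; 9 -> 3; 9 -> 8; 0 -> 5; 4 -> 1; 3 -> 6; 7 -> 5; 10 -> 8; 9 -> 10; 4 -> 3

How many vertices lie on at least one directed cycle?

A vertex is on a directed cycle iff it belongs to a strongly connected component of size ≥ 2 (or has a self-loop).
The vertices on cycles are {0, 1, 2, 3, 4, 5, 6, 7, 9, 10, 11} — 11 in total.

11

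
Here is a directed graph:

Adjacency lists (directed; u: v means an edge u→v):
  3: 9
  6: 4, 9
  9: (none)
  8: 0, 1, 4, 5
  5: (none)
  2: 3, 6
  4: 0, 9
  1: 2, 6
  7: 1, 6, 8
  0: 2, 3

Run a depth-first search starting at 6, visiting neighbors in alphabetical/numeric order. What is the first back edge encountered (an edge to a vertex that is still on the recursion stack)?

2→6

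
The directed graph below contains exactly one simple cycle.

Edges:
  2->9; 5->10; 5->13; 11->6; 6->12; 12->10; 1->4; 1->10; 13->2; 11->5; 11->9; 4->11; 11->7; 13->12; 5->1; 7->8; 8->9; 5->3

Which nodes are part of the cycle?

1, 4, 5, 11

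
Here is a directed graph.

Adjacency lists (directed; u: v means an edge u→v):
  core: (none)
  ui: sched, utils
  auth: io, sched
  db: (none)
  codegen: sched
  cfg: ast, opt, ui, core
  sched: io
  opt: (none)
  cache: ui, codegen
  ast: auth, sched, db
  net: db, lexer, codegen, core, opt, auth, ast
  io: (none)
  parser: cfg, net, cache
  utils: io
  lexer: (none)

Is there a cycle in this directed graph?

No

DFS with white/gray/black marking, starting from sched:
sched gray
  io gray
  io black
sched black
core gray
core black
ui gray
  ui→sched: sched black — skip
  utils gray
    utils→io: io black — skip
  utils black
ui black
auth gray
  auth→io: io black — skip
  auth→sched: sched black — skip
auth black
db gray
db black
codegen gray
  codegen→sched: sched black — skip
codegen black
cfg gray
  ast gray
    ast→auth: auth black — skip
    ast→sched: sched black — skip
    ast→db: db black — skip
  ast black
  opt gray
  opt black
  cfg→ui: ui black — skip
  cfg→core: core black — skip
cfg black
cache gray
  cache→ui: ui black — skip
  cache→codegen: codegen black — skip
cache black
net gray
  net→db: db black — skip
  lexer gray
  lexer black
  net→codegen: codegen black — skip
  net→core: core black — skip
  net→opt: opt black — skip
  net→auth: auth black — skip
  net→ast: ast black — skip
net black
parser gray
  parser→cfg: cfg black — skip
  parser→net: net black — skip
  parser→cache: cache black — skip
parser black
Every edge goes to a white or black vertex — no back edge, so the graph is acyclic.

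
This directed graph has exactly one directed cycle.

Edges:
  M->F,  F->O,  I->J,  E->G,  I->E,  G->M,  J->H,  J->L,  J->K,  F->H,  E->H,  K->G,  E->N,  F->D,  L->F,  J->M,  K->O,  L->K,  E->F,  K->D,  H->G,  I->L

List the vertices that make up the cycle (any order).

DFS with gray/black marking from F:
F gray
  D gray
  D black
  O gray
  O black
  H gray
    G gray
      M gray
        M→F: F is gray → back edge
Back edge closes the cycle F → H → G → M → F; its vertices are {F, G, H, M}.

F, G, H, M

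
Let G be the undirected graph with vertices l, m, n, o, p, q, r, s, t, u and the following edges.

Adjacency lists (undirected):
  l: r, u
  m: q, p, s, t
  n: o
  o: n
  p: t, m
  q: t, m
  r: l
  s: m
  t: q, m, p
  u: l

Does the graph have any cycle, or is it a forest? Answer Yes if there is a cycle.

Yes

DFS, tracking each vertex's parent; an edge to a visited non-parent vertex closes a cycle.
Start from r:
visit r (parent –)
  visit l (parent r)
    l–r: parent, skip
    visit u (parent l)
      u–l: parent, skip
visit m (parent –)
  visit q (parent m)
    visit t (parent q)
      t–q: parent, skip
      t–m: m visited and ≠ parent → cycle
Cycle: m – q – t – m.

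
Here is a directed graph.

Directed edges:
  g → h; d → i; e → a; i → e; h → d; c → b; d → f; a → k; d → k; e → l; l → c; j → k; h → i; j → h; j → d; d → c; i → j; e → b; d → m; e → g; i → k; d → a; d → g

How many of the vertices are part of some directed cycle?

6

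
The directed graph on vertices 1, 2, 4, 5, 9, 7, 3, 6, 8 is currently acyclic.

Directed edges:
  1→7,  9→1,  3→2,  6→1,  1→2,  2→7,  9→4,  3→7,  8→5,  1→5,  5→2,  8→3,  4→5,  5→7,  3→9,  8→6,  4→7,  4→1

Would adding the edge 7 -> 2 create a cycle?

Adding 7→2 creates a cycle iff 2 can already reach 7.
Path from 2: 2 → 7.
So 2 → … → 7 → 2 is a cycle.

Yes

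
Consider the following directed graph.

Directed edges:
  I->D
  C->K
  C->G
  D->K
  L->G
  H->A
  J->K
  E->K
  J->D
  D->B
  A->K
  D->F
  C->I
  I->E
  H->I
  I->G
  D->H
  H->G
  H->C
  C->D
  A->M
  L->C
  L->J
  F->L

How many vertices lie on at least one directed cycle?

A vertex is on a directed cycle iff it belongs to a strongly connected component of size ≥ 2 (or has a self-loop).
The vertices on cycles are {C, D, F, H, I, J, L} — 7 in total.

7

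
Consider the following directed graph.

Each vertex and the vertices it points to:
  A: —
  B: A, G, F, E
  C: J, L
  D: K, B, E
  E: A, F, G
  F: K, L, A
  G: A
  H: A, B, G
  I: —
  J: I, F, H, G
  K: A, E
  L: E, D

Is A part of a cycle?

A lies on a cycle iff there is a path from A back to itself.
Exploring from A, it never reaches itself; equivalently, its strongly connected component is a singleton.

No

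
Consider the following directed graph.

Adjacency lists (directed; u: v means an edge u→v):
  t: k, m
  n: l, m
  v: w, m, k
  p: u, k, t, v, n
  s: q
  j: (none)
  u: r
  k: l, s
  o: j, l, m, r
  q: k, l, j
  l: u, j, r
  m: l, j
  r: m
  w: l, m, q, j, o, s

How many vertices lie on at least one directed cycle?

A vertex is on a directed cycle iff it belongs to a strongly connected component of size ≥ 2 (or has a self-loop).
The vertices on cycles are {k, l, m, q, r, s, u} — 7 in total.

7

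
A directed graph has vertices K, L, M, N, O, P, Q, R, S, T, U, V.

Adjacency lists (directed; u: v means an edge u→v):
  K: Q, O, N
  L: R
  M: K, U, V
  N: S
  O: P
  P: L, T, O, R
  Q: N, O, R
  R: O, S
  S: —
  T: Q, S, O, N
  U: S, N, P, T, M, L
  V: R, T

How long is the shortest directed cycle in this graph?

For each vertex v, BFS finds the shortest path from v back to v.
The shortest such closed walk is U → M → U, length 2.

2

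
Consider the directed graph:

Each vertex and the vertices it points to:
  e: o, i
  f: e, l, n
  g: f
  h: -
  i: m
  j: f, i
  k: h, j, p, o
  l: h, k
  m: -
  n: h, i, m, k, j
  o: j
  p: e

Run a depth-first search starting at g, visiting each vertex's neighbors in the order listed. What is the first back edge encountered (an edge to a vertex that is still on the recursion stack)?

j→f

DFS from g (visiting each vertex's neighbors in the order listed); mark gray on enter, black on exit:
g gray
  f gray
    e gray
      o gray
        j gray
          j→f: f is gray → back edge
First back edge: j → f.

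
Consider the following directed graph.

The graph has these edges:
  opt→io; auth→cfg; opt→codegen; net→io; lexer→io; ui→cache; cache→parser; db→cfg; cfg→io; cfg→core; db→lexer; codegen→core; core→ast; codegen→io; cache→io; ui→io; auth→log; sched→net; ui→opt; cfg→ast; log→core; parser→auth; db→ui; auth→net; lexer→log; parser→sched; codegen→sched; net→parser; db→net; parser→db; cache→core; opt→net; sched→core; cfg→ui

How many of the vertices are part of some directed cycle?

10

A vertex is on a directed cycle iff it belongs to a strongly connected component of size ≥ 2 (or has a self-loop).
The vertices on cycles are {db, ui, cfg, net, opt, auth, cache, sched, parser, codegen} — 10 in total.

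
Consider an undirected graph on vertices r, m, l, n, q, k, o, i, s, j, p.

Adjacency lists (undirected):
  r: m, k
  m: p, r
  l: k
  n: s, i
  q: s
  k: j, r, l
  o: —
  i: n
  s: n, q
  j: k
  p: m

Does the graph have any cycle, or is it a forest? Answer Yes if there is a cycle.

No

DFS, tracking each vertex's parent; an edge to a visited non-parent vertex closes a cycle.
Start from s:
visit s (parent –)
  visit n (parent s)
    n–s: parent, skip
    visit i (parent n)
      i–n: parent, skip
  visit q (parent s)
    q–s: parent, skip
visit r (parent –)
  visit m (parent r)
    visit p (parent m)
      p–m: parent, skip
    m–r: parent, skip
  visit k (parent r)
    visit j (parent k)
      j–k: parent, skip
    k–r: parent, skip
    visit l (parent k)
      l–k: parent, skip
visit o (parent –)
No non-parent visited neighbor found — the graph is a forest.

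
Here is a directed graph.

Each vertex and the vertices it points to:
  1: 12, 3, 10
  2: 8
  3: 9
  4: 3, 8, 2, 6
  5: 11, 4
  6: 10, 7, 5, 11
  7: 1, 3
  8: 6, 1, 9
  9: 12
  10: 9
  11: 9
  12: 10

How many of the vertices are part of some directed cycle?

A vertex is on a directed cycle iff it belongs to a strongly connected component of size ≥ 2 (or has a self-loop).
The vertices on cycles are {2, 4, 5, 6, 8, 9, 10, 12} — 8 in total.

8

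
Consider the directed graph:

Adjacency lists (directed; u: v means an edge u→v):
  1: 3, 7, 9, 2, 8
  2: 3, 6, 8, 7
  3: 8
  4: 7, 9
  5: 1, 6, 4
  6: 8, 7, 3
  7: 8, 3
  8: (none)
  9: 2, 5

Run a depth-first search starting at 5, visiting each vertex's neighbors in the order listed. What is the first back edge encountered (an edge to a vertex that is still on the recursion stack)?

DFS from 5 (visiting each vertex's neighbors in the order listed); mark gray on enter, black on exit:
5 gray
  1 gray
    3 gray
      8 gray
      8 black
    3 black
    7 gray
      7→8: 8 black — skip
      7→3: 3 black — skip
    7 black
    9 gray
      2 gray
        2→3: 3 black — skip
        6 gray
          6→8: 8 black — skip
          6→7: 7 black — skip
          6→3: 3 black — skip
        6 black
        2→8: 8 black — skip
        2→7: 7 black — skip
      2 black
      9→5: 5 is gray → back edge
First back edge: 9 → 5.

9→5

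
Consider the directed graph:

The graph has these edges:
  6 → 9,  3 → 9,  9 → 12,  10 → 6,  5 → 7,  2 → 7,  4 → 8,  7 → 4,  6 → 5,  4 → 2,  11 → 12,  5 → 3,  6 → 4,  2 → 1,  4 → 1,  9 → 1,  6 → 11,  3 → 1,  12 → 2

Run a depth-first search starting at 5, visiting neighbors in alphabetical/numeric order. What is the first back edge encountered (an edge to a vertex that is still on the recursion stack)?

4→2

DFS from 5 (visiting neighbors in alphabetical/numeric order); mark gray on enter, black on exit:
5 gray
  3 gray
    1 gray
    1 black
    9 gray
      9→1: 1 black — skip
      12 gray
        2 gray
          2→1: 1 black — skip
          7 gray
            4 gray
              4→1: 1 black — skip
              4→2: 2 is gray → back edge
First back edge: 4 → 2.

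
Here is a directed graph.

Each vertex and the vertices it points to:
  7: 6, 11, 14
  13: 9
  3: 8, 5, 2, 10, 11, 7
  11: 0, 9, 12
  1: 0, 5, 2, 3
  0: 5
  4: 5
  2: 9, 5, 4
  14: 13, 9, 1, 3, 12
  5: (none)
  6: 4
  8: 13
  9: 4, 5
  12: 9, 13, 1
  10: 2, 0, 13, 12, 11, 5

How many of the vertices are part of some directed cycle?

7

A vertex is on a directed cycle iff it belongs to a strongly connected component of size ≥ 2 (or has a self-loop).
The vertices on cycles are {1, 3, 7, 10, 11, 12, 14} — 7 in total.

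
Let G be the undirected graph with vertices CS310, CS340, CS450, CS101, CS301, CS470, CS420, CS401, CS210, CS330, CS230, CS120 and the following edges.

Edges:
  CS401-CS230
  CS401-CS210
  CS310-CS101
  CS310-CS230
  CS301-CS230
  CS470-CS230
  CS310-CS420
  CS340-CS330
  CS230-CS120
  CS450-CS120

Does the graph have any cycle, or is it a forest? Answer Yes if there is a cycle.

DFS, tracking each vertex's parent; an edge to a visited non-parent vertex closes a cycle.
Start from CS310:
visit CS310 (parent –)
  visit CS420 (parent CS310)
    CS420–CS310: parent, skip
  visit CS230 (parent CS310)
    CS230–CS310: parent, skip
    visit CS301 (parent CS230)
      CS301–CS230: parent, skip
    visit CS401 (parent CS230)
      CS401–CS230: parent, skip
      visit CS210 (parent CS401)
        CS210–CS401: parent, skip
    visit CS470 (parent CS230)
      CS470–CS230: parent, skip
    visit CS120 (parent CS230)
      CS120–CS230: parent, skip
      visit CS450 (parent CS120)
        CS450–CS120: parent, skip
  visit CS101 (parent CS310)
    CS101–CS310: parent, skip
visit CS340 (parent –)
  visit CS330 (parent CS340)
    CS330–CS340: parent, skip
No non-parent visited neighbor found — the graph is a forest.

No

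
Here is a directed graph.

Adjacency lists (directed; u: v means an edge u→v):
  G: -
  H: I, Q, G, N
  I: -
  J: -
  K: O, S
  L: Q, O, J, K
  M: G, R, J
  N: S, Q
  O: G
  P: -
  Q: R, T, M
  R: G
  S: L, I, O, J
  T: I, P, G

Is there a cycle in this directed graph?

DFS with white/gray/black marking, starting from L:
L gray
  Q gray
    R gray
      G gray
      G black
    R black
    T gray
      I gray
      I black
      P gray
      P black
      T→G: G black — skip
    T black
    M gray
      M→G: G black — skip
      M→R: R black — skip
      J gray
      J black
    M black
  Q black
  O gray
    O→G: G black — skip
  O black
  L→J: J black — skip
  K gray
    K→O: O black — skip
    S gray
      S→L: L is gray → back edge
Back edge found, so a cycle exists: L → K → S → L.

Yes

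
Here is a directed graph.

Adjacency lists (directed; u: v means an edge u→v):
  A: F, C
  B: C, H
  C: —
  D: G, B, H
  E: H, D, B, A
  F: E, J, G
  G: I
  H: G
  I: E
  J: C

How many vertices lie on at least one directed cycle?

A vertex is on a directed cycle iff it belongs to a strongly connected component of size ≥ 2 (or has a self-loop).
The vertices on cycles are {A, B, D, E, F, G, H, I} — 8 in total.

8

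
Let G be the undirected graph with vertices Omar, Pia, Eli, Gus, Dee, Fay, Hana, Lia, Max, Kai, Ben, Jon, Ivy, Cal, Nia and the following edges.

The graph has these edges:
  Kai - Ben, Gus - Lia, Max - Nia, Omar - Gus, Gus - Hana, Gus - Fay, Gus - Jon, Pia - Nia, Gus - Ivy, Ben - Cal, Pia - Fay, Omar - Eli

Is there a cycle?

No

DFS, tracking each vertex's parent; an edge to a visited non-parent vertex closes a cycle.
Start from Ivy:
visit Ivy (parent –)
  visit Gus (parent Ivy)
    Gus–Ivy: parent, skip
    visit Hana (parent Gus)
      Hana–Gus: parent, skip
    visit Omar (parent Gus)
      Omar–Gus: parent, skip
      visit Eli (parent Omar)
        Eli–Omar: parent, skip
    visit Jon (parent Gus)
      Jon–Gus: parent, skip
    visit Fay (parent Gus)
      visit Pia (parent Fay)
        visit Nia (parent Pia)
          visit Max (parent Nia)
            Max–Nia: parent, skip
          Nia–Pia: parent, skip
        Pia–Fay: parent, skip
      Fay–Gus: parent, skip
    visit Lia (parent Gus)
      Lia–Gus: parent, skip
visit Dee (parent –)
visit Kai (parent –)
  visit Ben (parent Kai)
    visit Cal (parent Ben)
      Cal–Ben: parent, skip
    Ben–Kai: parent, skip
No non-parent visited neighbor found — the graph is a forest.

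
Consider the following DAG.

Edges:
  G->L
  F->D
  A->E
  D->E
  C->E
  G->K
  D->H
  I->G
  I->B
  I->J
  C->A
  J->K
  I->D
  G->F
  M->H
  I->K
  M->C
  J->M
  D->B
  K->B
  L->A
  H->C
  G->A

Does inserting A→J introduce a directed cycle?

Yes

Adding A→J creates a cycle iff J can already reach A.
Path from J: J → M → C → A.
So J → … → A → J is a cycle.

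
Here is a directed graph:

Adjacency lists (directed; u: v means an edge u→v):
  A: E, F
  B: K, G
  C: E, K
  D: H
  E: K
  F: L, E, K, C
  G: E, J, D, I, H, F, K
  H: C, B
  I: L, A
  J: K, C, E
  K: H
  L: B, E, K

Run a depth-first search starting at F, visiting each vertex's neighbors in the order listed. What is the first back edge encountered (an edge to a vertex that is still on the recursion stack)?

E→K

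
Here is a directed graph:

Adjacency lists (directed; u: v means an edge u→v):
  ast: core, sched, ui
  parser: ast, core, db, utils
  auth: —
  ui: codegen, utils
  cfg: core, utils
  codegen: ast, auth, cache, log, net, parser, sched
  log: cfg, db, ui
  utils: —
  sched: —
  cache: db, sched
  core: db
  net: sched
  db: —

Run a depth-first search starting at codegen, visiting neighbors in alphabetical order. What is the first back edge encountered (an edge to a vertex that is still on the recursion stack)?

DFS from codegen (visiting neighbors in alphabetical order); mark gray on enter, black on exit:
codegen gray
  ast gray
    core gray
      db gray
      db black
    core black
    sched gray
    sched black
    ui gray
      ui→codegen: codegen is gray → back edge
First back edge: ui → codegen.

ui->codegen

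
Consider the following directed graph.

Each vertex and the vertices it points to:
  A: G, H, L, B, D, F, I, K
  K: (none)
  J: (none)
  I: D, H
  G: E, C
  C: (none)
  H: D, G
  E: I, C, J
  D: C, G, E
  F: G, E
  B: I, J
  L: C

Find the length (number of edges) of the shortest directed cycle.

3

For each vertex v, BFS finds the shortest path from v back to v.
The shortest such closed walk is E → I → D → E, length 3.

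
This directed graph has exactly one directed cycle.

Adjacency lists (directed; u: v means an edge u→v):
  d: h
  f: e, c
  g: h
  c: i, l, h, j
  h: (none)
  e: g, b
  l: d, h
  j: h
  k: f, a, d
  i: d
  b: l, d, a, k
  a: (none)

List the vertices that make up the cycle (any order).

b, e, f, k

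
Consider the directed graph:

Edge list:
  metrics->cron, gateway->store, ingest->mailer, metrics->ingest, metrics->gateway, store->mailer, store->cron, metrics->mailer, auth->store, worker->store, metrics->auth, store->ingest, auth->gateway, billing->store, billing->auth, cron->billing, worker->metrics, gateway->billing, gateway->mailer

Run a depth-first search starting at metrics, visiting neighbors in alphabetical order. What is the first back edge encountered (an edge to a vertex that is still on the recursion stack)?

DFS from metrics (visiting neighbors in alphabetical order); mark gray on enter, black on exit:
metrics gray
  auth gray
    gateway gray
      billing gray
        billing→auth: auth is gray → back edge
First back edge: billing → auth.

billing→auth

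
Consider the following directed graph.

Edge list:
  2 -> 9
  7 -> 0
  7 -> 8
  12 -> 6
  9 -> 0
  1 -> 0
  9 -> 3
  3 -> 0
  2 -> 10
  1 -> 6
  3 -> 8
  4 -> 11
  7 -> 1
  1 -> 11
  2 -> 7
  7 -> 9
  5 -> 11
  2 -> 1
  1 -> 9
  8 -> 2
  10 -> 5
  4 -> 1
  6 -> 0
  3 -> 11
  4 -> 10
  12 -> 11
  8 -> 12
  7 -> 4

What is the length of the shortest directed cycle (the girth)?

3

For each vertex v, BFS finds the shortest path from v back to v.
The shortest such closed walk is 7 → 8 → 2 → 7, length 3.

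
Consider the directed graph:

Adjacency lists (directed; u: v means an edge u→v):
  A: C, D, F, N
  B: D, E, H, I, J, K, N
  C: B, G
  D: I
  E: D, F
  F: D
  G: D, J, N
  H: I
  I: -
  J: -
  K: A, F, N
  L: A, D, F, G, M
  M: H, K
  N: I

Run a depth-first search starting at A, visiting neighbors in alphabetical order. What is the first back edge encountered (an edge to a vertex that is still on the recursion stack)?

K->A

DFS from A (visiting neighbors in alphabetical order); mark gray on enter, black on exit:
A gray
  C gray
    B gray
      D gray
        I gray
        I black
      D black
      E gray
        E→D: D black — skip
        F gray
          F→D: D black — skip
        F black
      E black
      H gray
        H→I: I black — skip
      H black
      B→I: I black — skip
      J gray
      J black
      K gray
        K→A: A is gray → back edge
First back edge: K → A.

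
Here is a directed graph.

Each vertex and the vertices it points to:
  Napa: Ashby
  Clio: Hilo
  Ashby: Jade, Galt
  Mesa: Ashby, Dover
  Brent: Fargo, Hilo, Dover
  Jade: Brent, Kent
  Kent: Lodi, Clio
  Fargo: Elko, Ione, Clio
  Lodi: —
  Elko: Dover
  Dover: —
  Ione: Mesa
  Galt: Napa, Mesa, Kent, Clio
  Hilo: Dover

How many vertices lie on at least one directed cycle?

A vertex is on a directed cycle iff it belongs to a strongly connected component of size ≥ 2 (or has a self-loop).
The vertices on cycles are {Galt, Ione, Jade, Mesa, Napa, Ashby, Brent, Fargo} — 8 in total.

8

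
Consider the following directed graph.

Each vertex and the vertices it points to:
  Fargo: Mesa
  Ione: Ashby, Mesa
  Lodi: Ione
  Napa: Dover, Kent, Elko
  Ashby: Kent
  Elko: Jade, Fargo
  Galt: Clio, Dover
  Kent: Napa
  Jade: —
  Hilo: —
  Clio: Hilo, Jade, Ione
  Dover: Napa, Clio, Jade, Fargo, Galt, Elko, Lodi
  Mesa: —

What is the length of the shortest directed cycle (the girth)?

2

For each vertex v, BFS finds the shortest path from v back to v.
The shortest such closed walk is Napa → Kent → Napa, length 2.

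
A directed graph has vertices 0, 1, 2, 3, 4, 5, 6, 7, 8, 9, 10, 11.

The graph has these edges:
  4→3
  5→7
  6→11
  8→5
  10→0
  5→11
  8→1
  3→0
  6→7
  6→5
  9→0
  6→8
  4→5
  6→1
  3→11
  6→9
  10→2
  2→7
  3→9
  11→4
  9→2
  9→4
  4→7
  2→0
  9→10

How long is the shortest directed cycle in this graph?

3

For each vertex v, BFS finds the shortest path from v back to v.
The shortest such closed walk is 9 → 4 → 3 → 9, length 3.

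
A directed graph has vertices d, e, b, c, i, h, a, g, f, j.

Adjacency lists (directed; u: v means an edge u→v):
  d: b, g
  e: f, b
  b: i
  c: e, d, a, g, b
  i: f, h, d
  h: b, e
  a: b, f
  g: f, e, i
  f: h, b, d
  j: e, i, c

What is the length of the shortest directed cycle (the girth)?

3

For each vertex v, BFS finds the shortest path from v back to v.
The shortest such closed walk is g → f → d → g, length 3.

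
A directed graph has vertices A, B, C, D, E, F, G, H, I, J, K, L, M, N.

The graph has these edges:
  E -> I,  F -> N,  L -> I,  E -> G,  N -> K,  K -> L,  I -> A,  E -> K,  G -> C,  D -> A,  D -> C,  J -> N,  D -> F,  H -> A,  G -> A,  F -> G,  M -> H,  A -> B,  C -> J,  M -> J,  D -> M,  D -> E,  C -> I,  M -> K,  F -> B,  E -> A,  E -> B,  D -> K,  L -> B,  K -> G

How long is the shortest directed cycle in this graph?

5

For each vertex v, BFS finds the shortest path from v back to v.
The shortest such closed walk is J → N → K → G → C → J, length 5.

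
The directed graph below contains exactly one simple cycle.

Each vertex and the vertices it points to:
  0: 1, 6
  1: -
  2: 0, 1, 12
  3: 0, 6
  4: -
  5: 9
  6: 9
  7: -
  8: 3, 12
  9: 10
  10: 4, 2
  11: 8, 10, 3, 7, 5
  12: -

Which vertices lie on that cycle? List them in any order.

DFS with gray/black marking from 10:
10 gray
  4 gray
  4 black
  2 gray
    0 gray
      1 gray
      1 black
      6 gray
        9 gray
          9→10: 10 is gray → back edge
Back edge closes the cycle 10 → 2 → 0 → 6 → 9 → 10; its vertices are {0, 2, 6, 9, 10}.

0, 2, 6, 9, 10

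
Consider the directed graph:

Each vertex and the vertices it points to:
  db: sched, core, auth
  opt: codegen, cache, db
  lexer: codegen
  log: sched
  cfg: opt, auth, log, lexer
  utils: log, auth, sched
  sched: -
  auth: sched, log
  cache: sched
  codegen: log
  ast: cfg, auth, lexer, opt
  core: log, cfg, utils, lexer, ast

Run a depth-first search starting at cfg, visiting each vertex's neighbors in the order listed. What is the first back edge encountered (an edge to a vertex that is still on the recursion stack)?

DFS from cfg (visiting each vertex's neighbors in the order listed); mark gray on enter, black on exit:
cfg gray
  opt gray
    codegen gray
      log gray
        sched gray
        sched black
      log black
    codegen black
    cache gray
      cache→sched: sched black — skip
    cache black
    db gray
      db→sched: sched black — skip
      core gray
        core→log: log black — skip
        core→cfg: cfg is gray → back edge
First back edge: core → cfg.

core→cfg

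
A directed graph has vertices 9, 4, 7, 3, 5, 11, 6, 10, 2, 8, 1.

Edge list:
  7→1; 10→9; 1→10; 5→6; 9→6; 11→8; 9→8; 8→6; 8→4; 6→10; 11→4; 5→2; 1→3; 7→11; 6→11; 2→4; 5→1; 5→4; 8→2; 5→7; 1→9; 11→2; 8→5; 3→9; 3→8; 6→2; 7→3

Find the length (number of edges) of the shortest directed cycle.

For each vertex v, BFS finds the shortest path from v back to v.
The shortest such closed walk is 6 → 10 → 9 → 6, length 3.

3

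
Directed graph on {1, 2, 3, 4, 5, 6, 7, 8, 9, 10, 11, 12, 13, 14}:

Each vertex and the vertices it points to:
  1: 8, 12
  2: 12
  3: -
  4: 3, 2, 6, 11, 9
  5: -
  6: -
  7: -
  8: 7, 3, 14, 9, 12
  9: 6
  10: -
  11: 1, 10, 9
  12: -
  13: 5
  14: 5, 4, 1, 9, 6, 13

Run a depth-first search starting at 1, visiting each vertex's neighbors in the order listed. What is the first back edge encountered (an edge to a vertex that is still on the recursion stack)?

11->1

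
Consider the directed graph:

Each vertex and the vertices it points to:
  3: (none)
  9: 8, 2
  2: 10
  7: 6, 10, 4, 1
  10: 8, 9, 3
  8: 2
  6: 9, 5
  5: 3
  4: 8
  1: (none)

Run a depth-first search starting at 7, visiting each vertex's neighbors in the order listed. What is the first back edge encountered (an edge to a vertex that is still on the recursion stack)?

DFS from 7 (visiting each vertex's neighbors in the order listed); mark gray on enter, black on exit:
7 gray
  6 gray
    9 gray
      8 gray
        2 gray
          10 gray
            10→8: 8 is gray → back edge
First back edge: 10 → 8.

10→8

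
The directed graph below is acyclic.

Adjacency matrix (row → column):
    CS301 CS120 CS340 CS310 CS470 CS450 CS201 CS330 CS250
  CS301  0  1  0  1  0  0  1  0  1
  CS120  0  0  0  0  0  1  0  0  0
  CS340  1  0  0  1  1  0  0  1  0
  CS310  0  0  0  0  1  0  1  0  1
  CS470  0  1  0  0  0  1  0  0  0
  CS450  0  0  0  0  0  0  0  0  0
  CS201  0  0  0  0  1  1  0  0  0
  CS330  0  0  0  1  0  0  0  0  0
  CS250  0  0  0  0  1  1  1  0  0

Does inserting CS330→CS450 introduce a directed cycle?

No

Adding CS330→CS450 creates a cycle iff CS450 can already reach CS330.
Explore from CS450: no path reaches CS330. The graph stays acyclic.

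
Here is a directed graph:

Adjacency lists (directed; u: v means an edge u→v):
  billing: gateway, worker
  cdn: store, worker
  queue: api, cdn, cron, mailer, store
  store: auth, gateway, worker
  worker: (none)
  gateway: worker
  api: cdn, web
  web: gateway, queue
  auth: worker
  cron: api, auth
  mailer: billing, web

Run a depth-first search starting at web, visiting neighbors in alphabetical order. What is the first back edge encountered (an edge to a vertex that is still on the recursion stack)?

api→web

DFS from web (visiting neighbors in alphabetical order); mark gray on enter, black on exit:
web gray
  gateway gray
    worker gray
    worker black
  gateway black
  queue gray
    api gray
      cdn gray
        store gray
          auth gray
            auth→worker: worker black — skip
          auth black
          store→gateway: gateway black — skip
          store→worker: worker black — skip
        store black
        cdn→worker: worker black — skip
      cdn black
      api→web: web is gray → back edge
First back edge: api → web.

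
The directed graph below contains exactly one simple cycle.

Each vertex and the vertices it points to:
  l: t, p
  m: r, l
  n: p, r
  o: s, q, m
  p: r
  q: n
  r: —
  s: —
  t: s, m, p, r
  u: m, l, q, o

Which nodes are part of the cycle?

DFS with gray/black marking from l:
l gray
  t gray
    s gray
    s black
    m gray
      r gray
      r black
      m→l: l is gray → back edge
Back edge closes the cycle l → t → m → l; its vertices are {l, m, t}.

l, m, t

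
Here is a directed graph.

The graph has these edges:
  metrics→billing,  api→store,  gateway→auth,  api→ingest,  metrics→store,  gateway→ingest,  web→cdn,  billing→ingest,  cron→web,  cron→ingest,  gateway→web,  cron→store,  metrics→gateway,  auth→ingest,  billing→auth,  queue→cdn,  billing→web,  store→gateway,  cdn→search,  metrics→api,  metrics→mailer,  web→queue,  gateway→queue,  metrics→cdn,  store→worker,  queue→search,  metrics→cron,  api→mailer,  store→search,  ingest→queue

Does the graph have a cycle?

No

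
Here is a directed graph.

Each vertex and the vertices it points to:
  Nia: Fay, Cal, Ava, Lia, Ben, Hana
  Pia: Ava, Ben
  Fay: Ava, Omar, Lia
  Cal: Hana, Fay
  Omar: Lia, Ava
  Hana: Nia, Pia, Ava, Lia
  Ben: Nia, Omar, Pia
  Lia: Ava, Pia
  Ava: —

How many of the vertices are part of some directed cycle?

8

A vertex is on a directed cycle iff it belongs to a strongly connected component of size ≥ 2 (or has a self-loop).
The vertices on cycles are {Ben, Cal, Fay, Lia, Nia, Pia, Hana, Omar} — 8 in total.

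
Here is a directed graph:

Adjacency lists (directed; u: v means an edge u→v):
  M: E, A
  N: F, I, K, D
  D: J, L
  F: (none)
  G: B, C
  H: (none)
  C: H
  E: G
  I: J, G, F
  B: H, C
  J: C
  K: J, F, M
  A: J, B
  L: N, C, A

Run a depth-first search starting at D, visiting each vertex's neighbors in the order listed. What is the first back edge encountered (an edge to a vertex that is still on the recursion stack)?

DFS from D (visiting each vertex's neighbors in the order listed); mark gray on enter, black on exit:
D gray
  J gray
    C gray
      H gray
      H black
    C black
  J black
  L gray
    N gray
      F gray
      F black
      I gray
        I→J: J black — skip
        G gray
          B gray
            B→H: H black — skip
            B→C: C black — skip
          B black
          G→C: C black — skip
        G black
        I→F: F black — skip
      I black
      K gray
        K→J: J black — skip
        K→F: F black — skip
        M gray
          E gray
            E→G: G black — skip
          E black
          A gray
            A→J: J black — skip
            A→B: B black — skip
          A black
        M black
      K black
      N→D: D is gray → back edge
First back edge: N → D.

N->D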